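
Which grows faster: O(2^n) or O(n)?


linear grows slower than exponential
O(n) is asymptotically smaller; O(2^n) grows faster


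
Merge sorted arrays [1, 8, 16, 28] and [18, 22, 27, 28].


Compare heads, take smaller each step.
Merged: [1, 8, 16, 18, 22, 27, 28, 28]


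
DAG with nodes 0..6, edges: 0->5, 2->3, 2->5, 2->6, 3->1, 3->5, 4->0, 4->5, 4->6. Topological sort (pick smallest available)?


Kahn's algorithm, process smallest node first
Order: [2, 3, 1, 4, 0, 5, 6]


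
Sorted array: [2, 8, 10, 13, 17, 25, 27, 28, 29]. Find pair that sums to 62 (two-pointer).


Two pointers: lo=0, hi=8
No pair sums to 62


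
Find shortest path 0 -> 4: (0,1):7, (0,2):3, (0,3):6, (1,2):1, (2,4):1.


Dijkstra from 0:
Distances: {0: 0, 1: 4, 2: 3, 3: 6, 4: 4}
Shortest distance to 4 = 4, path = [0, 2, 4]


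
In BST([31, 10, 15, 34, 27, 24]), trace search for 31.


BST root = 31
Search for 31: compare at each node
Path: [31]


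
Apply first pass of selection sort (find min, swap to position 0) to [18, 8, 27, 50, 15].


After one pass: [8, 18, 27, 50, 15]


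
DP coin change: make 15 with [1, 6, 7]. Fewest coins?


dp[0]=0; dp[i]=1+min(dp[i-c] for c in coins)
...dp[10]=4, dp[11]=5, dp[12]=2, dp[13]=2, dp[14]=2, dp[15]=3
Minimum coins for 15 = 3


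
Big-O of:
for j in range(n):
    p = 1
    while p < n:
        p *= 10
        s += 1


Per nesting level: O(n) * O(log n) = O(n log n)
Complexity: O(n log n)


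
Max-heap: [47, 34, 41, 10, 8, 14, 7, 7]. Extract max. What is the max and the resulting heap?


Max = 47
Replace root with last, heapify down
Resulting heap: [41, 34, 14, 10, 8, 7, 7]


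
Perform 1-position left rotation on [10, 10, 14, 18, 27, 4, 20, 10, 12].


Left rotate by 1: [10, 14, 18, 27, 4, 20, 10, 12, 10]


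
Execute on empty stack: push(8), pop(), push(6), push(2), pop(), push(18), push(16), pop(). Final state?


push(8) -> [8]
pop() returns 8 -> []
push(6) -> [6]
push(2) -> [6, 2]
pop() returns 2 -> [6]
push(18) -> [6, 18]
push(16) -> [6, 18, 16]
pop() returns 16 -> [6, 18]
Final stack (bottom to top): [6, 18]


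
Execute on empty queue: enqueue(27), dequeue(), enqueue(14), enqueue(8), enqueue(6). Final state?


enqueue(27) -> [27]
dequeue() returns 27 -> []
enqueue(14) -> [14]
enqueue(8) -> [14, 8]
enqueue(6) -> [14, 8, 6]
Final queue (front to back): [14, 8, 6]


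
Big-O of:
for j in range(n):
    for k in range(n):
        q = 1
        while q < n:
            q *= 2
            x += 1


Per nesting level: O(n) * O(n) * O(log n) = O(n^2 log n)
Complexity: O(n^2 log n)


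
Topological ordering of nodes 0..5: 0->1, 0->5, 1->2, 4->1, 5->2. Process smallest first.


Kahn's algorithm, process smallest node first
Order: [0, 3, 4, 1, 5, 2]


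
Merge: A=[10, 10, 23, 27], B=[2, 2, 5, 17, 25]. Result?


Compare heads, take smaller each step.
Merged: [2, 2, 5, 10, 10, 17, 23, 25, 27]


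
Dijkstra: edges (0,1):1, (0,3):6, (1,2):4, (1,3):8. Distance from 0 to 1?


Dijkstra from 0:
Distances: {0: 0, 1: 1, 2: 5, 3: 6}
Shortest distance to 1 = 1, path = [0, 1]


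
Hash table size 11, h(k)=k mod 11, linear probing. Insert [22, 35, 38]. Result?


Insertions: 22->slot 0; 35->slot 2; 38->slot 5
Table: [22, None, 35, None, None, 38, None, None, None, None, None]


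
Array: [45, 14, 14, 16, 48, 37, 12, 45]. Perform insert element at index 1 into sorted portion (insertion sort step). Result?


After one pass: [14, 45, 14, 16, 48, 37, 12, 45]


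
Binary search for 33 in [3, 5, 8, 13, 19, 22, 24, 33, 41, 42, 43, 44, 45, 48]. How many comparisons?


Search for 33:
[0,13] mid=6 arr[6]=24
[7,13] mid=10 arr[10]=43
[7,9] mid=8 arr[8]=41
[7,7] mid=7 arr[7]=33
Total: 4 comparisons


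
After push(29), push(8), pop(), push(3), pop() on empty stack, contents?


push(29) -> [29]
push(8) -> [29, 8]
pop() returns 8 -> [29]
push(3) -> [29, 3]
pop() returns 3 -> [29]
Final stack (bottom to top): [29]


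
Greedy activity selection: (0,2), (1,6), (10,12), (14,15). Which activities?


Greedy: pick earliest-ending, then skip overlaps.
Selected (3 activities): [(0, 2), (10, 12), (14, 15)]


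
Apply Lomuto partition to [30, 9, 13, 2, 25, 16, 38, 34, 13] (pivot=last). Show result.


Elements <= 13 go left of pivot.
Result: [9, 13, 2, 13, 25, 16, 38, 34, 30], pivot at index 3


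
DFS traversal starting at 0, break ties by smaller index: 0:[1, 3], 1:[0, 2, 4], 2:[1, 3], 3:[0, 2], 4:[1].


DFS stack-based: start with [0]
Visit order: [0, 1, 2, 3, 4]


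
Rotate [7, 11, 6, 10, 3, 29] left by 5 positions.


Left rotate by 5: [29, 7, 11, 6, 10, 3]


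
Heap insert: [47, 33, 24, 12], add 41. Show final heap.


Append 41: [47, 33, 24, 12, 41]
Bubble up: swap idx 4(41) with idx 1(33)
Result: [47, 41, 24, 12, 33]


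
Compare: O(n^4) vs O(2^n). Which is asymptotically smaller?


quartic grows slower than exponential
O(n^4) is asymptotically smaller; O(2^n) grows faster


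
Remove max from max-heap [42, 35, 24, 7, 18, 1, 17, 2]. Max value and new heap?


Max = 42
Replace root with last, heapify down
Resulting heap: [35, 18, 24, 7, 2, 1, 17]


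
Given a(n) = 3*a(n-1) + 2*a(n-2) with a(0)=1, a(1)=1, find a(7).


Build bottom-up:
...a(5)=217, a(6)=773, a(7)=3*773+2*217=2753


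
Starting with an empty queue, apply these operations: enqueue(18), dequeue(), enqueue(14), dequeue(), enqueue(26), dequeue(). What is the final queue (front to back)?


enqueue(18) -> [18]
dequeue() returns 18 -> []
enqueue(14) -> [14]
dequeue() returns 14 -> []
enqueue(26) -> [26]
dequeue() returns 26 -> []
Final queue (front to back): []


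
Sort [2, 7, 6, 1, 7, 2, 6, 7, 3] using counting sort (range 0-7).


Count array: [0, 1, 2, 1, 0, 0, 2, 3]
Reconstruct: [1, 2, 2, 3, 6, 6, 7, 7, 7]


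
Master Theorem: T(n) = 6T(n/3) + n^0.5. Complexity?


a=6, b=3, c=0.5. log_3(6)=1.631 > c=0.5. Case 1: O(n^log_b(a)) = O(n^1.631)
Complexity: O(n^1.631)


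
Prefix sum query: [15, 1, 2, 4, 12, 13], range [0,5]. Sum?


Prefix sums: [0, 15, 16, 18, 22, 34, 47]
Sum[0..5] = prefix[6] - prefix[0] = 47 - 0 = 47


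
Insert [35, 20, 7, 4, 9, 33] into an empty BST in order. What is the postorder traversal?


Root = 35; build tree by BST insertion.
Postorder traversal: [4, 9, 7, 33, 20, 35]


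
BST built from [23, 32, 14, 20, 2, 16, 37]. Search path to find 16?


BST root = 23
Search for 16: compare at each node
Path: [23, 14, 20, 16]


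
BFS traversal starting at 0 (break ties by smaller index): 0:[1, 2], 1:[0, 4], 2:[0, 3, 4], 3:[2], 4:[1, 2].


BFS queue: start with [0]
Visit order: [0, 1, 2, 4, 3]


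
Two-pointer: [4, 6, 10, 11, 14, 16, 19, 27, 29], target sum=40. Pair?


Two pointers: lo=0, hi=8
Found pair: (11, 29) summing to 40


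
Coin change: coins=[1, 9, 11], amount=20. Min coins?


dp[0]=0; dp[i]=1+min(dp[i-c] for c in coins)
...dp[15]=5, dp[16]=6, dp[17]=7, dp[18]=2, dp[19]=3, dp[20]=2
Minimum coins for 20 = 2


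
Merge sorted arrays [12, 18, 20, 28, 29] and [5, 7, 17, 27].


Compare heads, take smaller each step.
Merged: [5, 7, 12, 17, 18, 20, 27, 28, 29]


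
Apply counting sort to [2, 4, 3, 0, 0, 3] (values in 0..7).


Count array: [2, 0, 1, 2, 1, 0, 0, 0]
Reconstruct: [0, 0, 2, 3, 3, 4]


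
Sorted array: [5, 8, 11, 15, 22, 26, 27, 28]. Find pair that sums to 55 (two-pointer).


Two pointers: lo=0, hi=7
Found pair: (27, 28) summing to 55


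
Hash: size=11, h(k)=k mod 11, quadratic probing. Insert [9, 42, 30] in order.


Insertions: 9->slot 9; 42->slot 10; 30->slot 8
Table: [None, None, None, None, None, None, None, None, 30, 9, 42]


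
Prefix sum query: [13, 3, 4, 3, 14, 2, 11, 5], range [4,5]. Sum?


Prefix sums: [0, 13, 16, 20, 23, 37, 39, 50, 55]
Sum[4..5] = prefix[6] - prefix[4] = 39 - 23 = 16


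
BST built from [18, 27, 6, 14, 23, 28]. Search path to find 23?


BST root = 18
Search for 23: compare at each node
Path: [18, 27, 23]


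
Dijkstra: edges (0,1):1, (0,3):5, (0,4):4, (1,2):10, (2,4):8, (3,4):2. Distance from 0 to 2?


Dijkstra from 0:
Distances: {0: 0, 1: 1, 2: 11, 3: 5, 4: 4}
Shortest distance to 2 = 11, path = [0, 1, 2]


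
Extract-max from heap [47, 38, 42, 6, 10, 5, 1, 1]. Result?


Max = 47
Replace root with last, heapify down
Resulting heap: [42, 38, 5, 6, 10, 1, 1]


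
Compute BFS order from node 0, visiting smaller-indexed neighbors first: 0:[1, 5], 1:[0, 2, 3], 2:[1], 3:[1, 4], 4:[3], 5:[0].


BFS queue: start with [0]
Visit order: [0, 1, 5, 2, 3, 4]


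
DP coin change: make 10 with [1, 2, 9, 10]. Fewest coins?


dp[0]=0; dp[i]=1+min(dp[i-c] for c in coins)
...dp[5]=3, dp[6]=3, dp[7]=4, dp[8]=4, dp[9]=1, dp[10]=1
Minimum coins for 10 = 1


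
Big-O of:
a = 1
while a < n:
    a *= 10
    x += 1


Per nesting level: O(log n) = O(log n)
Complexity: O(log n)


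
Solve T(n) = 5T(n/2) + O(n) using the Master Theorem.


a=5, b=2, c=1. log_2(5)=2.322 > c=1. Case 1: O(n^log_b(a)) = O(n^2.322)
Complexity: O(n^2.322)


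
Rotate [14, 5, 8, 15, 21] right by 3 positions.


Right rotate by 3: [8, 15, 21, 14, 5]


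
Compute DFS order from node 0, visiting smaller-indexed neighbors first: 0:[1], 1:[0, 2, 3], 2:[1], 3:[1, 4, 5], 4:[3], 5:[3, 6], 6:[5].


DFS stack-based: start with [0]
Visit order: [0, 1, 2, 3, 4, 5, 6]


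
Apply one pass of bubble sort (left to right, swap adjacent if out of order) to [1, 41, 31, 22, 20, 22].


After one pass: [1, 31, 22, 20, 22, 41]


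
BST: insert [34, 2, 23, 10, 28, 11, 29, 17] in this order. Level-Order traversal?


Root = 34; build tree by BST insertion.
Level-Order traversal: [34, 2, 23, 10, 28, 11, 29, 17]


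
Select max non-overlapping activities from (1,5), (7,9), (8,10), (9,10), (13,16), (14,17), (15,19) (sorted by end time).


Greedy: pick earliest-ending, then skip overlaps.
Selected (4 activities): [(1, 5), (7, 9), (9, 10), (13, 16)]


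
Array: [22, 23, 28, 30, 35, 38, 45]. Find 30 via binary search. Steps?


Search for 30:
[0,6] mid=3 arr[3]=30
Total: 1 comparisons


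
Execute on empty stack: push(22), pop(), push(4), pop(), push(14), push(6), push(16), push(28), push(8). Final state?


push(22) -> [22]
pop() returns 22 -> []
push(4) -> [4]
pop() returns 4 -> []
push(14) -> [14]
push(6) -> [14, 6]
push(16) -> [14, 6, 16]
push(28) -> [14, 6, 16, 28]
push(8) -> [14, 6, 16, 28, 8]
Final stack (bottom to top): [14, 6, 16, 28, 8]


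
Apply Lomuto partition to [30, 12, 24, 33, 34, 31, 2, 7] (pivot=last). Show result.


Elements <= 7 go left of pivot.
Result: [2, 7, 24, 33, 34, 31, 30, 12], pivot at index 1


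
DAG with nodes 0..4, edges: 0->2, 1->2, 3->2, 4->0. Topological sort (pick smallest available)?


Kahn's algorithm, process smallest node first
Order: [1, 3, 4, 0, 2]


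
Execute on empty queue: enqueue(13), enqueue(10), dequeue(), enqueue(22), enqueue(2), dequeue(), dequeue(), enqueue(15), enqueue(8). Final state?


enqueue(13) -> [13]
enqueue(10) -> [13, 10]
dequeue() returns 13 -> [10]
enqueue(22) -> [10, 22]
enqueue(2) -> [10, 22, 2]
dequeue() returns 10 -> [22, 2]
dequeue() returns 22 -> [2]
enqueue(15) -> [2, 15]
enqueue(8) -> [2, 15, 8]
Final queue (front to back): [2, 15, 8]


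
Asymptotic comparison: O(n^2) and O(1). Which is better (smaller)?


constant grows slower than quadratic
O(1) is asymptotically smaller; O(n^2) grows faster


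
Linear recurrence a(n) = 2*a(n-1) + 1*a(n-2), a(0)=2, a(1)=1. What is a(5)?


Build bottom-up:
...a(3)=9, a(4)=22, a(5)=2*22+1*9=53


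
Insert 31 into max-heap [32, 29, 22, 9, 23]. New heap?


Append 31: [32, 29, 22, 9, 23, 31]
Bubble up: swap idx 5(31) with idx 2(22)
Result: [32, 29, 31, 9, 23, 22]


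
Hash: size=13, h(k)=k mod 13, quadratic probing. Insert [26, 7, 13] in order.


Insertions: 26->slot 0; 7->slot 7; 13->slot 1
Table: [26, 13, None, None, None, None, None, 7, None, None, None, None, None]


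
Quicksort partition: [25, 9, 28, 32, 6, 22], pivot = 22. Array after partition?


Elements <= 22 go left of pivot.
Result: [9, 6, 22, 32, 25, 28], pivot at index 2


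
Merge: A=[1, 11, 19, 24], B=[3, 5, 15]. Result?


Compare heads, take smaller each step.
Merged: [1, 3, 5, 11, 15, 19, 24]


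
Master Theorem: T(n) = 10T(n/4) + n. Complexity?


a=10, b=4, c=1. log_4(10)=1.661 > c=1. Case 1: O(n^log_b(a)) = O(n^1.661)
Complexity: O(n^1.661)


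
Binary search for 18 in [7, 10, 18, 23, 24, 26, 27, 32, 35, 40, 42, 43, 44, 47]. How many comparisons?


Search for 18:
[0,13] mid=6 arr[6]=27
[0,5] mid=2 arr[2]=18
Total: 2 comparisons


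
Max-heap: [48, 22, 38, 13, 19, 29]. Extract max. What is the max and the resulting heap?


Max = 48
Replace root with last, heapify down
Resulting heap: [38, 22, 29, 13, 19]


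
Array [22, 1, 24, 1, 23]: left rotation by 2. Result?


Left rotate by 2: [24, 1, 23, 22, 1]


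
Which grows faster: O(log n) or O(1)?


constant grows slower than logarithmic
O(1) is asymptotically smaller; O(log n) grows faster


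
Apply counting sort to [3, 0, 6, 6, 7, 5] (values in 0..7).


Count array: [1, 0, 0, 1, 0, 1, 2, 1]
Reconstruct: [0, 3, 5, 6, 6, 7]


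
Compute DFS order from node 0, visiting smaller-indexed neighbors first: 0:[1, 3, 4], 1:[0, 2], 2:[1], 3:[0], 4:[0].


DFS stack-based: start with [0]
Visit order: [0, 1, 2, 3, 4]


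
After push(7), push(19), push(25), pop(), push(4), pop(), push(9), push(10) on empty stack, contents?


push(7) -> [7]
push(19) -> [7, 19]
push(25) -> [7, 19, 25]
pop() returns 25 -> [7, 19]
push(4) -> [7, 19, 4]
pop() returns 4 -> [7, 19]
push(9) -> [7, 19, 9]
push(10) -> [7, 19, 9, 10]
Final stack (bottom to top): [7, 19, 9, 10]


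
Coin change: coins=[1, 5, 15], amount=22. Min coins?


dp[0]=0; dp[i]=1+min(dp[i-c] for c in coins)
...dp[17]=3, dp[18]=4, dp[19]=5, dp[20]=2, dp[21]=3, dp[22]=4
Minimum coins for 22 = 4


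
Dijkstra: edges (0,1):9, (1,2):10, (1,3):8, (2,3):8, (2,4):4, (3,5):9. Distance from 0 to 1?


Dijkstra from 0:
Distances: {0: 0, 1: 9, 2: 19, 3: 17, 4: 23, 5: 26}
Shortest distance to 1 = 9, path = [0, 1]


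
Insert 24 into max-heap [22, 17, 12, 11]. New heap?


Append 24: [22, 17, 12, 11, 24]
Bubble up: swap idx 4(24) with idx 1(17); swap idx 1(24) with idx 0(22)
Result: [24, 22, 12, 11, 17]


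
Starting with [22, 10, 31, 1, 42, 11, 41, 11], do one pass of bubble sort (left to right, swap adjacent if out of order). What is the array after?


After one pass: [10, 22, 1, 31, 11, 41, 11, 42]


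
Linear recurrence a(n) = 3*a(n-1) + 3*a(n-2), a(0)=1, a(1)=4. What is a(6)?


Build bottom-up:
...a(4)=216, a(5)=819, a(6)=3*819+3*216=3105


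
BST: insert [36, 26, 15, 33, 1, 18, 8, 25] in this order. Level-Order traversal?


Root = 36; build tree by BST insertion.
Level-Order traversal: [36, 26, 15, 33, 1, 18, 8, 25]


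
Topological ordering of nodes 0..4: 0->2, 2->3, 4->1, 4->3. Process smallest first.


Kahn's algorithm, process smallest node first
Order: [0, 2, 4, 1, 3]


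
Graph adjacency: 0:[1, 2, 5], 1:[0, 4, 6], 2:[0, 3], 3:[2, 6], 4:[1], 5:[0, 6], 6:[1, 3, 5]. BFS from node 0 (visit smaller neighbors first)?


BFS queue: start with [0]
Visit order: [0, 1, 2, 5, 4, 6, 3]


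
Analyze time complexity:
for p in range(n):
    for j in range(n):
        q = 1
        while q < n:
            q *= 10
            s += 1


Per nesting level: O(n) * O(n) * O(log n) = O(n^2 log n)
Complexity: O(n^2 log n)


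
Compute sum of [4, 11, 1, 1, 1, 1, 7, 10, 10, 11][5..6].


Prefix sums: [0, 4, 15, 16, 17, 18, 19, 26, 36, 46, 57]
Sum[5..6] = prefix[7] - prefix[5] = 26 - 18 = 8


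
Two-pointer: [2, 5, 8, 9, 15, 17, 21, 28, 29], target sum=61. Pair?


Two pointers: lo=0, hi=8
No pair sums to 61


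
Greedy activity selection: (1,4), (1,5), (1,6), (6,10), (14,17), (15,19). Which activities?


Greedy: pick earliest-ending, then skip overlaps.
Selected (3 activities): [(1, 4), (6, 10), (14, 17)]


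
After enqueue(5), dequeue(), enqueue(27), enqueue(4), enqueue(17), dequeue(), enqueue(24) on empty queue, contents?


enqueue(5) -> [5]
dequeue() returns 5 -> []
enqueue(27) -> [27]
enqueue(4) -> [27, 4]
enqueue(17) -> [27, 4, 17]
dequeue() returns 27 -> [4, 17]
enqueue(24) -> [4, 17, 24]
Final queue (front to back): [4, 17, 24]


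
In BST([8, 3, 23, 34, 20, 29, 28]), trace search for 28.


BST root = 8
Search for 28: compare at each node
Path: [8, 23, 34, 29, 28]


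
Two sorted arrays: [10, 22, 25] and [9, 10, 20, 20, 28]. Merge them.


Compare heads, take smaller each step.
Merged: [9, 10, 10, 20, 20, 22, 25, 28]


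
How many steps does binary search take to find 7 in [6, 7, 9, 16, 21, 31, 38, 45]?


Search for 7:
[0,7] mid=3 arr[3]=16
[0,2] mid=1 arr[1]=7
Total: 2 comparisons


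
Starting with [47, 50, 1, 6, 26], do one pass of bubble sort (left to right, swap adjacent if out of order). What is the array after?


After one pass: [47, 1, 6, 26, 50]


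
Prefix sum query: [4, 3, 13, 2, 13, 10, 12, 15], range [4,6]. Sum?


Prefix sums: [0, 4, 7, 20, 22, 35, 45, 57, 72]
Sum[4..6] = prefix[7] - prefix[4] = 57 - 22 = 35


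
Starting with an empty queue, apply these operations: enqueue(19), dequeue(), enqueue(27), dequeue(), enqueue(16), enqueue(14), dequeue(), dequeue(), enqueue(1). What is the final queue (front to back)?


enqueue(19) -> [19]
dequeue() returns 19 -> []
enqueue(27) -> [27]
dequeue() returns 27 -> []
enqueue(16) -> [16]
enqueue(14) -> [16, 14]
dequeue() returns 16 -> [14]
dequeue() returns 14 -> []
enqueue(1) -> [1]
Final queue (front to back): [1]


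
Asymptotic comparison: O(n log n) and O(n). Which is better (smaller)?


linear grows slower than linearithmic
O(n) is asymptotically smaller; O(n log n) grows faster


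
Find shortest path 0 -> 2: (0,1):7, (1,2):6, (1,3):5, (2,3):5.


Dijkstra from 0:
Distances: {0: 0, 1: 7, 2: 13, 3: 12}
Shortest distance to 2 = 13, path = [0, 1, 2]


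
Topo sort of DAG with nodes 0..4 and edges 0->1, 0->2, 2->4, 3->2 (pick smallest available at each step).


Kahn's algorithm, process smallest node first
Order: [0, 1, 3, 2, 4]


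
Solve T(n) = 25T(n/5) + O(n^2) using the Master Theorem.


a=25, b=5, c=2. log_5(25)=2 = c=2. Case 2: O(n^c log n) = O(n^2 log n)
Complexity: O(n^2 log n)


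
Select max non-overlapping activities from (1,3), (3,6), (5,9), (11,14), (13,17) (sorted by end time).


Greedy: pick earliest-ending, then skip overlaps.
Selected (3 activities): [(1, 3), (3, 6), (11, 14)]


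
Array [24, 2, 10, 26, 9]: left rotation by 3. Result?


Left rotate by 3: [26, 9, 24, 2, 10]


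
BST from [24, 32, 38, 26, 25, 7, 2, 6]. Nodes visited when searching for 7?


BST root = 24
Search for 7: compare at each node
Path: [24, 7]


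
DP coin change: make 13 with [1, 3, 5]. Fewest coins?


dp[0]=0; dp[i]=1+min(dp[i-c] for c in coins)
...dp[8]=2, dp[9]=3, dp[10]=2, dp[11]=3, dp[12]=4, dp[13]=3
Minimum coins for 13 = 3


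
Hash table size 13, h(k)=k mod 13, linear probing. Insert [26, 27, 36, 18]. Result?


Insertions: 26->slot 0; 27->slot 1; 36->slot 10; 18->slot 5
Table: [26, 27, None, None, None, 18, None, None, None, None, 36, None, None]


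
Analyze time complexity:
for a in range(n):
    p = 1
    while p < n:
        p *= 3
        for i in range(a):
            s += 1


Per nesting level: O(n) * O(log n) * O(n) [triangular over a] = O(n^2 log n)
Complexity: O(n^2 log n)


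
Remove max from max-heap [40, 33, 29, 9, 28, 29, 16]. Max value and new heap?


Max = 40
Replace root with last, heapify down
Resulting heap: [33, 28, 29, 9, 16, 29]


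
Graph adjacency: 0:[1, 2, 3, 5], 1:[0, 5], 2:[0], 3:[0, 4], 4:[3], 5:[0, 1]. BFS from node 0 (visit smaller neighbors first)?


BFS queue: start with [0]
Visit order: [0, 1, 2, 3, 5, 4]


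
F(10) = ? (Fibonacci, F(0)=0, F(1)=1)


F(n)=F(n-1)+F(n-2)
...F(8)=21, F(9)=34, F(10)=55


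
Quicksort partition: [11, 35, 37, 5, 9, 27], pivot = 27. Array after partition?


Elements <= 27 go left of pivot.
Result: [11, 5, 9, 27, 37, 35], pivot at index 3


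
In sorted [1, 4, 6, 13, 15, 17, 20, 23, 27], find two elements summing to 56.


Two pointers: lo=0, hi=8
No pair sums to 56


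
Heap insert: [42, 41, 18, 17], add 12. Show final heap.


Append 12: [42, 41, 18, 17, 12]
Bubble up: no swaps needed
Result: [42, 41, 18, 17, 12]


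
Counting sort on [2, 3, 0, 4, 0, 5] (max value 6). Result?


Count array: [2, 0, 1, 1, 1, 1, 0]
Reconstruct: [0, 0, 2, 3, 4, 5]


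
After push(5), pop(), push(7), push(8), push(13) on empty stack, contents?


push(5) -> [5]
pop() returns 5 -> []
push(7) -> [7]
push(8) -> [7, 8]
push(13) -> [7, 8, 13]
Final stack (bottom to top): [7, 8, 13]


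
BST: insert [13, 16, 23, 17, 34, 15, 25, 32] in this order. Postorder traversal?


Root = 13; build tree by BST insertion.
Postorder traversal: [15, 17, 32, 25, 34, 23, 16, 13]


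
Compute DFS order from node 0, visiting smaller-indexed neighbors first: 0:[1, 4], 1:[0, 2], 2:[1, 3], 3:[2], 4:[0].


DFS stack-based: start with [0]
Visit order: [0, 1, 2, 3, 4]


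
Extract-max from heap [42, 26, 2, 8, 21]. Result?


Max = 42
Replace root with last, heapify down
Resulting heap: [26, 21, 2, 8]


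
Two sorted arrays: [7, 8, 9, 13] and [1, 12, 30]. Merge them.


Compare heads, take smaller each step.
Merged: [1, 7, 8, 9, 12, 13, 30]


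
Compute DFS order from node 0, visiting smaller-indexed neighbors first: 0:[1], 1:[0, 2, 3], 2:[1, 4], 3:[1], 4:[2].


DFS stack-based: start with [0]
Visit order: [0, 1, 2, 4, 3]


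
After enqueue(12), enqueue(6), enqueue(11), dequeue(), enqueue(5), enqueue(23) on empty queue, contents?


enqueue(12) -> [12]
enqueue(6) -> [12, 6]
enqueue(11) -> [12, 6, 11]
dequeue() returns 12 -> [6, 11]
enqueue(5) -> [6, 11, 5]
enqueue(23) -> [6, 11, 5, 23]
Final queue (front to back): [6, 11, 5, 23]


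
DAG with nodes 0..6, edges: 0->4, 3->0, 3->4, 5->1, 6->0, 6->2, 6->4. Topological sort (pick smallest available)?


Kahn's algorithm, process smallest node first
Order: [3, 5, 1, 6, 0, 2, 4]


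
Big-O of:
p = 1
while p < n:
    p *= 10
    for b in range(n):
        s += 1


Per nesting level: O(log n) * O(n) = O(n log n)
Complexity: O(n log n)


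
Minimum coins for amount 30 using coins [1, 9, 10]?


dp[0]=0; dp[i]=1+min(dp[i-c] for c in coins)
...dp[25]=7, dp[26]=8, dp[27]=3, dp[28]=3, dp[29]=3, dp[30]=3
Minimum coins for 30 = 3


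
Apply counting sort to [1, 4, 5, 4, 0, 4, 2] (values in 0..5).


Count array: [1, 1, 1, 0, 3, 1]
Reconstruct: [0, 1, 2, 4, 4, 4, 5]


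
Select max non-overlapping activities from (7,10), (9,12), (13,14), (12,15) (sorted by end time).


Greedy: pick earliest-ending, then skip overlaps.
Selected (2 activities): [(7, 10), (13, 14)]


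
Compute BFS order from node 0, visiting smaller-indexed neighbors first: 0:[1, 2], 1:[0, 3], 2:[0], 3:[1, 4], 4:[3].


BFS queue: start with [0]
Visit order: [0, 1, 2, 3, 4]


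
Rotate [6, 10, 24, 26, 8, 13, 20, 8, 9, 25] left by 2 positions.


Left rotate by 2: [24, 26, 8, 13, 20, 8, 9, 25, 6, 10]


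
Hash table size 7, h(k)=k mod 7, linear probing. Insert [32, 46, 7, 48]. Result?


Insertions: 32->slot 4; 46->slot 5; 7->slot 0; 48->slot 6
Table: [7, None, None, None, 32, 46, 48]


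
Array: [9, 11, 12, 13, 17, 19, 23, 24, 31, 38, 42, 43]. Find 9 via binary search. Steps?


Search for 9:
[0,11] mid=5 arr[5]=19
[0,4] mid=2 arr[2]=12
[0,1] mid=0 arr[0]=9
Total: 3 comparisons


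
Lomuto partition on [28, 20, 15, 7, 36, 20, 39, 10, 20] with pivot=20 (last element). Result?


Elements <= 20 go left of pivot.
Result: [20, 15, 7, 20, 10, 20, 39, 36, 28], pivot at index 5


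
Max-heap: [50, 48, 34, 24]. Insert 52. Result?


Append 52: [50, 48, 34, 24, 52]
Bubble up: swap idx 4(52) with idx 1(48); swap idx 1(52) with idx 0(50)
Result: [52, 50, 34, 24, 48]


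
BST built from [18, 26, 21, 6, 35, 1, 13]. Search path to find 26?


BST root = 18
Search for 26: compare at each node
Path: [18, 26]


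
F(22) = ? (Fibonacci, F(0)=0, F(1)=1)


F(n)=F(n-1)+F(n-2)
...F(20)=6765, F(21)=10946, F(22)=17711


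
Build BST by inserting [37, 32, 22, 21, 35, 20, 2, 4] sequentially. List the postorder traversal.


Root = 37; build tree by BST insertion.
Postorder traversal: [4, 2, 20, 21, 22, 35, 32, 37]


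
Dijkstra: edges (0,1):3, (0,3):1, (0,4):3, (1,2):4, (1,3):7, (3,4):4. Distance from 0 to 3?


Dijkstra from 0:
Distances: {0: 0, 1: 3, 2: 7, 3: 1, 4: 3}
Shortest distance to 3 = 1, path = [0, 3]


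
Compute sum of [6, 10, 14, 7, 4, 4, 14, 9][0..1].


Prefix sums: [0, 6, 16, 30, 37, 41, 45, 59, 68]
Sum[0..1] = prefix[2] - prefix[0] = 16 - 0 = 16


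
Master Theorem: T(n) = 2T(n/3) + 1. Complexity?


a=2, b=3, c=0. log_3(2)=0.631 > c=0. Case 1: O(n^log_b(a)) = O(n^0.631)
Complexity: O(n^0.631)


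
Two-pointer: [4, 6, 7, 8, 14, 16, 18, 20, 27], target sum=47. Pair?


Two pointers: lo=0, hi=8
Found pair: (20, 27) summing to 47


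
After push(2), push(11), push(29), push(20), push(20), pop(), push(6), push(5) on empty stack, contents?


push(2) -> [2]
push(11) -> [2, 11]
push(29) -> [2, 11, 29]
push(20) -> [2, 11, 29, 20]
push(20) -> [2, 11, 29, 20, 20]
pop() returns 20 -> [2, 11, 29, 20]
push(6) -> [2, 11, 29, 20, 6]
push(5) -> [2, 11, 29, 20, 6, 5]
Final stack (bottom to top): [2, 11, 29, 20, 6, 5]


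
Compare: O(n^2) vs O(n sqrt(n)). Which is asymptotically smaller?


n^1.5 grows slower than quadratic
O(n sqrt(n)) is asymptotically smaller; O(n^2) grows faster


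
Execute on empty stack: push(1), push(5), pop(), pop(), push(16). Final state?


push(1) -> [1]
push(5) -> [1, 5]
pop() returns 5 -> [1]
pop() returns 1 -> []
push(16) -> [16]
Final stack (bottom to top): [16]


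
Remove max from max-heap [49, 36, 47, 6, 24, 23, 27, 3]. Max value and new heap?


Max = 49
Replace root with last, heapify down
Resulting heap: [47, 36, 27, 6, 24, 23, 3]


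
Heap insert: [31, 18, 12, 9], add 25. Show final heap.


Append 25: [31, 18, 12, 9, 25]
Bubble up: swap idx 4(25) with idx 1(18)
Result: [31, 25, 12, 9, 18]


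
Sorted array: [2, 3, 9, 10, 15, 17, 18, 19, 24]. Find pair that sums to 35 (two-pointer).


Two pointers: lo=0, hi=8
Found pair: (17, 18) summing to 35


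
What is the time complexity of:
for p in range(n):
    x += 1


Per nesting level: O(n) = O(n)
Complexity: O(n)


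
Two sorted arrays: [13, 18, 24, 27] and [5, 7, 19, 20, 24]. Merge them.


Compare heads, take smaller each step.
Merged: [5, 7, 13, 18, 19, 20, 24, 24, 27]


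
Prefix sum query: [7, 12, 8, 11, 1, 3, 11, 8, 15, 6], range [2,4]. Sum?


Prefix sums: [0, 7, 19, 27, 38, 39, 42, 53, 61, 76, 82]
Sum[2..4] = prefix[5] - prefix[2] = 39 - 19 = 20


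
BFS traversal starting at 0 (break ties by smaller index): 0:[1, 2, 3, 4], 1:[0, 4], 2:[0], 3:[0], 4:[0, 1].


BFS queue: start with [0]
Visit order: [0, 1, 2, 3, 4]


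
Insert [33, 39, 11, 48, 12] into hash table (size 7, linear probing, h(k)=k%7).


Insertions: 33->slot 5; 39->slot 4; 11->slot 6; 48->slot 0; 12->slot 1
Table: [48, 12, None, None, 39, 33, 11]


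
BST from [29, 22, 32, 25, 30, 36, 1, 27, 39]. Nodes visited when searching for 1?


BST root = 29
Search for 1: compare at each node
Path: [29, 22, 1]


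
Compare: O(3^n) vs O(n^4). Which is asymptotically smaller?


quartic grows slower than exponential (base 3)
O(n^4) is asymptotically smaller; O(3^n) grows faster


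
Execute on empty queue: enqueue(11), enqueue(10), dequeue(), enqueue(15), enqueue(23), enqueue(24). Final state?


enqueue(11) -> [11]
enqueue(10) -> [11, 10]
dequeue() returns 11 -> [10]
enqueue(15) -> [10, 15]
enqueue(23) -> [10, 15, 23]
enqueue(24) -> [10, 15, 23, 24]
Final queue (front to back): [10, 15, 23, 24]


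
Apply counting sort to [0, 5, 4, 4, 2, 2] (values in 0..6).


Count array: [1, 0, 2, 0, 2, 1, 0]
Reconstruct: [0, 2, 2, 4, 4, 5]


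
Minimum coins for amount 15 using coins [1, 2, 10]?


dp[0]=0; dp[i]=1+min(dp[i-c] for c in coins)
...dp[10]=1, dp[11]=2, dp[12]=2, dp[13]=3, dp[14]=3, dp[15]=4
Minimum coins for 15 = 4


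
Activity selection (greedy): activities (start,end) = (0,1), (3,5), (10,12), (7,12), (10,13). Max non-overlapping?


Greedy: pick earliest-ending, then skip overlaps.
Selected (3 activities): [(0, 1), (3, 5), (10, 12)]


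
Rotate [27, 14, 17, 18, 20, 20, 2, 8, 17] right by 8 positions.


Right rotate by 8: [14, 17, 18, 20, 20, 2, 8, 17, 27]


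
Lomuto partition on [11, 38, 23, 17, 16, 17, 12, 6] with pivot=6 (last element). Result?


Elements <= 6 go left of pivot.
Result: [6, 38, 23, 17, 16, 17, 12, 11], pivot at index 0


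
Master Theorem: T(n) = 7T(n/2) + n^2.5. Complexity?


a=7, b=2, c=2.5. log_2(7)=2.807 > c=2.5. Case 1: O(n^log_b(a)) = O(n^2.807)
Complexity: O(n^2.807)


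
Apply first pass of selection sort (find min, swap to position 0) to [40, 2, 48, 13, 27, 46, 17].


After one pass: [2, 40, 48, 13, 27, 46, 17]


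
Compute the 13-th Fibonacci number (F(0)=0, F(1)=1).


F(n)=F(n-1)+F(n-2)
...F(11)=89, F(12)=144, F(13)=233


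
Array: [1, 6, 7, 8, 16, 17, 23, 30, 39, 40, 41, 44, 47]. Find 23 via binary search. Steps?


Search for 23:
[0,12] mid=6 arr[6]=23
Total: 1 comparisons


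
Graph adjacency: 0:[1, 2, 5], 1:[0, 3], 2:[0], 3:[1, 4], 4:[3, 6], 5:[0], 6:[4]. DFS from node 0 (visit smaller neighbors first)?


DFS stack-based: start with [0]
Visit order: [0, 1, 3, 4, 6, 2, 5]


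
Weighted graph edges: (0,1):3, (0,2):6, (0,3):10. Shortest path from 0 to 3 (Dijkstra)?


Dijkstra from 0:
Distances: {0: 0, 1: 3, 2: 6, 3: 10}
Shortest distance to 3 = 10, path = [0, 3]


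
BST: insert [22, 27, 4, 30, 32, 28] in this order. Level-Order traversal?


Root = 22; build tree by BST insertion.
Level-Order traversal: [22, 4, 27, 30, 28, 32]


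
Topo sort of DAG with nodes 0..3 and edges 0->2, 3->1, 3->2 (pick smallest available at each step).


Kahn's algorithm, process smallest node first
Order: [0, 3, 1, 2]


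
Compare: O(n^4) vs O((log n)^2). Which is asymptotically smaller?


polylogarithmic grows slower than quartic
O((log n)^2) is asymptotically smaller; O(n^4) grows faster


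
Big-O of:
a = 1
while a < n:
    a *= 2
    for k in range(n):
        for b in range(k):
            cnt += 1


Per nesting level: O(log n) * O(n) * O(n) [triangular over k] = O(n^2 log n)
Complexity: O(n^2 log n)


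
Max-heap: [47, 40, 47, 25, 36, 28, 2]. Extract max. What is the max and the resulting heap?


Max = 47
Replace root with last, heapify down
Resulting heap: [47, 40, 28, 25, 36, 2]


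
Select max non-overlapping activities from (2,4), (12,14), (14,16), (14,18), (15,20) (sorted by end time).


Greedy: pick earliest-ending, then skip overlaps.
Selected (3 activities): [(2, 4), (12, 14), (14, 16)]


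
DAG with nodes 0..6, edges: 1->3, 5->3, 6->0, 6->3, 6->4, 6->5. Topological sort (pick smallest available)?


Kahn's algorithm, process smallest node first
Order: [1, 2, 6, 0, 4, 5, 3]


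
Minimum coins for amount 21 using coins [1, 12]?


dp[0]=0; dp[i]=1+min(dp[i-c] for c in coins)
...dp[16]=5, dp[17]=6, dp[18]=7, dp[19]=8, dp[20]=9, dp[21]=10
Minimum coins for 21 = 10


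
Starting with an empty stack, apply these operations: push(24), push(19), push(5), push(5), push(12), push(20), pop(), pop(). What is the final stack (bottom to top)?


push(24) -> [24]
push(19) -> [24, 19]
push(5) -> [24, 19, 5]
push(5) -> [24, 19, 5, 5]
push(12) -> [24, 19, 5, 5, 12]
push(20) -> [24, 19, 5, 5, 12, 20]
pop() returns 20 -> [24, 19, 5, 5, 12]
pop() returns 12 -> [24, 19, 5, 5]
Final stack (bottom to top): [24, 19, 5, 5]


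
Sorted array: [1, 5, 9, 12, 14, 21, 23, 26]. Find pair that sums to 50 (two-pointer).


Two pointers: lo=0, hi=7
No pair sums to 50


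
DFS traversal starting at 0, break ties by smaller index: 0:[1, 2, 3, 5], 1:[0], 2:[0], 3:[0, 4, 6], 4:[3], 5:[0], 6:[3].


DFS stack-based: start with [0]
Visit order: [0, 1, 2, 3, 4, 6, 5]


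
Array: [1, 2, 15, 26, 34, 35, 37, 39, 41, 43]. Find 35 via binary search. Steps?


Search for 35:
[0,9] mid=4 arr[4]=34
[5,9] mid=7 arr[7]=39
[5,6] mid=5 arr[5]=35
Total: 3 comparisons


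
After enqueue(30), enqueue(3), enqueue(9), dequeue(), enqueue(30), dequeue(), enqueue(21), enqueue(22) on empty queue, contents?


enqueue(30) -> [30]
enqueue(3) -> [30, 3]
enqueue(9) -> [30, 3, 9]
dequeue() returns 30 -> [3, 9]
enqueue(30) -> [3, 9, 30]
dequeue() returns 3 -> [9, 30]
enqueue(21) -> [9, 30, 21]
enqueue(22) -> [9, 30, 21, 22]
Final queue (front to back): [9, 30, 21, 22]


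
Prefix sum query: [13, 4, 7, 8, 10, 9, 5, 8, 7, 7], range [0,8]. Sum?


Prefix sums: [0, 13, 17, 24, 32, 42, 51, 56, 64, 71, 78]
Sum[0..8] = prefix[9] - prefix[0] = 71 - 0 = 71


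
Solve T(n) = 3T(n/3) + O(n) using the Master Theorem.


a=3, b=3, c=1. log_3(3)=1 = c=1. Case 2: O(n^c log n) = O(n log n)
Complexity: O(n log n)


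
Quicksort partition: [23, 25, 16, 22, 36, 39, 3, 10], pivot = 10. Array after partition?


Elements <= 10 go left of pivot.
Result: [3, 10, 16, 22, 36, 39, 23, 25], pivot at index 1


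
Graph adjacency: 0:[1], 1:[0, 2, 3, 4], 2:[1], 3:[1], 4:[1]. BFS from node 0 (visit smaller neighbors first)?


BFS queue: start with [0]
Visit order: [0, 1, 2, 3, 4]


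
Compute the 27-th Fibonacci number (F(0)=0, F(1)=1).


F(n)=F(n-1)+F(n-2)
...F(25)=75025, F(26)=121393, F(27)=196418


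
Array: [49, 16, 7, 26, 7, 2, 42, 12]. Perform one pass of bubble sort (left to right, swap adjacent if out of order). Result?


After one pass: [16, 7, 26, 7, 2, 42, 12, 49]


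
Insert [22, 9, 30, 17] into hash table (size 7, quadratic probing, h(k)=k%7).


Insertions: 22->slot 1; 9->slot 2; 30->slot 3; 17->slot 4
Table: [None, 22, 9, 30, 17, None, None]


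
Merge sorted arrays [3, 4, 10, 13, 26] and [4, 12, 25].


Compare heads, take smaller each step.
Merged: [3, 4, 4, 10, 12, 13, 25, 26]


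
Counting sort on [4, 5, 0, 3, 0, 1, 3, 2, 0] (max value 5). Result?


Count array: [3, 1, 1, 2, 1, 1]
Reconstruct: [0, 0, 0, 1, 2, 3, 3, 4, 5]


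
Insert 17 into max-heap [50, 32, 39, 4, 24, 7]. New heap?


Append 17: [50, 32, 39, 4, 24, 7, 17]
Bubble up: no swaps needed
Result: [50, 32, 39, 4, 24, 7, 17]


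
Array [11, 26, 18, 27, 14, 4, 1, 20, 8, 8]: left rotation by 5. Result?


Left rotate by 5: [4, 1, 20, 8, 8, 11, 26, 18, 27, 14]


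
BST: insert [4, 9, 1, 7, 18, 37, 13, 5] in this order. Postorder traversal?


Root = 4; build tree by BST insertion.
Postorder traversal: [1, 5, 7, 13, 37, 18, 9, 4]


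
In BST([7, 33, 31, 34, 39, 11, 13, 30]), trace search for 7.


BST root = 7
Search for 7: compare at each node
Path: [7]


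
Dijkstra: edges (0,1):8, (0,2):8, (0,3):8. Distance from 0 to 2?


Dijkstra from 0:
Distances: {0: 0, 1: 8, 2: 8, 3: 8}
Shortest distance to 2 = 8, path = [0, 2]


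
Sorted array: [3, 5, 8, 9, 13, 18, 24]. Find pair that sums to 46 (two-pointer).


Two pointers: lo=0, hi=6
No pair sums to 46


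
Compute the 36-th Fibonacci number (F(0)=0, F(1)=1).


F(n)=F(n-1)+F(n-2)
...F(34)=5702887, F(35)=9227465, F(36)=14930352


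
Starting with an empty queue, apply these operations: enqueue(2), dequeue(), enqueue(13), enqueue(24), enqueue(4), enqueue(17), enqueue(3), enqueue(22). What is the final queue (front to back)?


enqueue(2) -> [2]
dequeue() returns 2 -> []
enqueue(13) -> [13]
enqueue(24) -> [13, 24]
enqueue(4) -> [13, 24, 4]
enqueue(17) -> [13, 24, 4, 17]
enqueue(3) -> [13, 24, 4, 17, 3]
enqueue(22) -> [13, 24, 4, 17, 3, 22]
Final queue (front to back): [13, 24, 4, 17, 3, 22]


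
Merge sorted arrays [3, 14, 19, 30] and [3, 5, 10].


Compare heads, take smaller each step.
Merged: [3, 3, 5, 10, 14, 19, 30]


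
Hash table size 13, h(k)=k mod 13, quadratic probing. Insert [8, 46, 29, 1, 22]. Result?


Insertions: 8->slot 8; 46->slot 7; 29->slot 3; 1->slot 1; 22->slot 9
Table: [None, 1, None, 29, None, None, None, 46, 8, 22, None, None, None]


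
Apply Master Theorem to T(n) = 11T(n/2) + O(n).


a=11, b=2, c=1. log_2(11)=3.459 > c=1. Case 1: O(n^log_b(a)) = O(n^3.459)
Complexity: O(n^3.459)


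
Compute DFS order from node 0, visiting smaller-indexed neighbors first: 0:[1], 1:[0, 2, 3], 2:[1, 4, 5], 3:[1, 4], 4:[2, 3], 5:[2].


DFS stack-based: start with [0]
Visit order: [0, 1, 2, 4, 3, 5]


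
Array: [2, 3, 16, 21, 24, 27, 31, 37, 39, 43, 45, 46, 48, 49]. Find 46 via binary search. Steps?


Search for 46:
[0,13] mid=6 arr[6]=31
[7,13] mid=10 arr[10]=45
[11,13] mid=12 arr[12]=48
[11,11] mid=11 arr[11]=46
Total: 4 comparisons


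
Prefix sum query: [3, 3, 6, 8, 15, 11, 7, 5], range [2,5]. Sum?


Prefix sums: [0, 3, 6, 12, 20, 35, 46, 53, 58]
Sum[2..5] = prefix[6] - prefix[2] = 46 - 6 = 40


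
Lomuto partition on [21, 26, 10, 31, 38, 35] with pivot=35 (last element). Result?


Elements <= 35 go left of pivot.
Result: [21, 26, 10, 31, 35, 38], pivot at index 4


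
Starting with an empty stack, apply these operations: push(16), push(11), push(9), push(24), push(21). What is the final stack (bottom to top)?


push(16) -> [16]
push(11) -> [16, 11]
push(9) -> [16, 11, 9]
push(24) -> [16, 11, 9, 24]
push(21) -> [16, 11, 9, 24, 21]
Final stack (bottom to top): [16, 11, 9, 24, 21]


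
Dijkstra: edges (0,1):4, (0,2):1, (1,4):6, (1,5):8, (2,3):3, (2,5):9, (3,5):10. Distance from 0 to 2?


Dijkstra from 0:
Distances: {0: 0, 1: 4, 2: 1, 3: 4, 4: 10, 5: 10}
Shortest distance to 2 = 1, path = [0, 2]


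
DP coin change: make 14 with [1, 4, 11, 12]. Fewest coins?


dp[0]=0; dp[i]=1+min(dp[i-c] for c in coins)
...dp[9]=3, dp[10]=4, dp[11]=1, dp[12]=1, dp[13]=2, dp[14]=3
Minimum coins for 14 = 3


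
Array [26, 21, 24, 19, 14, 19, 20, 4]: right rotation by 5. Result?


Right rotate by 5: [19, 14, 19, 20, 4, 26, 21, 24]


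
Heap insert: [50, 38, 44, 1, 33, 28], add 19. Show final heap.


Append 19: [50, 38, 44, 1, 33, 28, 19]
Bubble up: no swaps needed
Result: [50, 38, 44, 1, 33, 28, 19]


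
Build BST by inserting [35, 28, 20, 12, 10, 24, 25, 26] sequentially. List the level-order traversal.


Root = 35; build tree by BST insertion.
Level-Order traversal: [35, 28, 20, 12, 24, 10, 25, 26]


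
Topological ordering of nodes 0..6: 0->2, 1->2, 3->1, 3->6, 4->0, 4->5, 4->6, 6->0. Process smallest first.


Kahn's algorithm, process smallest node first
Order: [3, 1, 4, 5, 6, 0, 2]


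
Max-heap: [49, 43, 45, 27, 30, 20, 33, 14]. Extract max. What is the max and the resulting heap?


Max = 49
Replace root with last, heapify down
Resulting heap: [45, 43, 33, 27, 30, 20, 14]


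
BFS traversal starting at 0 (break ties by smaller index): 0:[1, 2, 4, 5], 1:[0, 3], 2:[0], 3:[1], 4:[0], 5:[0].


BFS queue: start with [0]
Visit order: [0, 1, 2, 4, 5, 3]


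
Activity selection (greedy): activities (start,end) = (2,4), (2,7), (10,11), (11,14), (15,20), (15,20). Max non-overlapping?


Greedy: pick earliest-ending, then skip overlaps.
Selected (4 activities): [(2, 4), (10, 11), (11, 14), (15, 20)]


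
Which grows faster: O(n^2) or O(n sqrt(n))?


n^1.5 grows slower than quadratic
O(n sqrt(n)) is asymptotically smaller; O(n^2) grows faster


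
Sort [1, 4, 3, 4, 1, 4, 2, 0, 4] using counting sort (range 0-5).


Count array: [1, 2, 1, 1, 4, 0]
Reconstruct: [0, 1, 1, 2, 3, 4, 4, 4, 4]
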